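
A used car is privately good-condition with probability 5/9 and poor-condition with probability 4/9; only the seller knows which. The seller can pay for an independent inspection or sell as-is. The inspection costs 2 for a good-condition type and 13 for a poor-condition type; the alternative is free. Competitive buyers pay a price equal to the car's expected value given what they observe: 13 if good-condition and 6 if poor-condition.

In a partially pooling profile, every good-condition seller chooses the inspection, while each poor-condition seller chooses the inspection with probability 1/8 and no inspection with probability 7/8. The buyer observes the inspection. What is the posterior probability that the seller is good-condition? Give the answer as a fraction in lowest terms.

P(the inspection) = (5/9)·1 + (4/9)·(1/8) = 11/18.
By Bayes' rule, P(good-condition | the inspection) = (5/9) / (11/18) = 10/11.

10/11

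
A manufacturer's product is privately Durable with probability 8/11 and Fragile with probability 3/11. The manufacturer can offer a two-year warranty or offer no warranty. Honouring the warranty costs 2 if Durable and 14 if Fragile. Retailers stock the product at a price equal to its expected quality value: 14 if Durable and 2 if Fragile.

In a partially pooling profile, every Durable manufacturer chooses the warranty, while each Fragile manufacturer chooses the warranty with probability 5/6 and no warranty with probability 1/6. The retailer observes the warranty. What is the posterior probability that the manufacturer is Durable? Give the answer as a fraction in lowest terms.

16/21

P(the warranty) = (8/11)·1 + (3/11)·(5/6) = 21/22.
By Bayes' rule, P(Durable | the warranty) = (8/11) / (21/22) = 16/21.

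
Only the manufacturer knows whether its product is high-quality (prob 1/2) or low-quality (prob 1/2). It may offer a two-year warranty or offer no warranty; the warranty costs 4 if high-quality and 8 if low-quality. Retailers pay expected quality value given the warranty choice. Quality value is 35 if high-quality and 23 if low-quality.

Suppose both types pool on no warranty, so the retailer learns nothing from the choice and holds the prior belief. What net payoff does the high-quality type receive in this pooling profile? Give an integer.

Pooled price = 1/2·35 + 1/2·23 = 29.
high-quality pays no cost for no warranty, so net payoff = 29.

29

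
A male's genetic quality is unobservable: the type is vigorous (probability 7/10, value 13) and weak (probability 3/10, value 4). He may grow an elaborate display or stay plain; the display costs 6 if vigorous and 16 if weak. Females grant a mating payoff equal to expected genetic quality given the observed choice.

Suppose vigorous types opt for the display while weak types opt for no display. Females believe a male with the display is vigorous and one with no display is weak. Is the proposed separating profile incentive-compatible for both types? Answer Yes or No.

Under these beliefs, the display earns mating payoff 13 and no display earns mating payoff 4.
vigorous: the display nets 13 − 6 = 7; no display nets 4. vigorous prefers the display.
weak: the display nets 13 − 16 = -3; no display nets 4. weak prefers no display.
Neither type deviates, so the separating profile is an equilibrium.

Yes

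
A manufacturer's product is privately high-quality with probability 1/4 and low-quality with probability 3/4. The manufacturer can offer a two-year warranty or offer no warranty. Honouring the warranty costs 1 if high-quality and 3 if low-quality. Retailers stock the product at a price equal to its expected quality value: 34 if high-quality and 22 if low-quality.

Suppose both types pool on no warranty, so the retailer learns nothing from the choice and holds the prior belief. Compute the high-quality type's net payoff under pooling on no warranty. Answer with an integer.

Pooled price = 1/4·34 + 3/4·22 = 25.
high-quality pays no cost for no warranty, so net payoff = 25.

25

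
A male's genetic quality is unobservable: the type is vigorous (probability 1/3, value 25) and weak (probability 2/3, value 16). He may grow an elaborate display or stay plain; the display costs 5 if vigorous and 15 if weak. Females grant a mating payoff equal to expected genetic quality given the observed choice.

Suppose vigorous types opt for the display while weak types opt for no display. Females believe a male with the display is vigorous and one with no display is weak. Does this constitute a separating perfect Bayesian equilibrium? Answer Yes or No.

Yes

Under these beliefs, the display earns mating payoff 25 and no display earns mating payoff 16.
vigorous: the display nets 25 − 5 = 20; no display nets 16. vigorous prefers the display.
weak: the display nets 25 − 15 = 10; no display nets 16. weak prefers no display.
Neither type deviates, so the separating profile is an equilibrium.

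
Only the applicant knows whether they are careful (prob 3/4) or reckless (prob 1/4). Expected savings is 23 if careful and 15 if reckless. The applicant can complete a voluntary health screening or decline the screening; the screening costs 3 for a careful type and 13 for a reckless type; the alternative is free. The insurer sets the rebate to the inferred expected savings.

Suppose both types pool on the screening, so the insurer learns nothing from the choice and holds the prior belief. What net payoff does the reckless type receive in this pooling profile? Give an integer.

8

Pooled rebate = 3/4·23 + 1/4·15 = 21.
reckless pays cost 13 for the screening, so net payoff = 21 − 13 = 8.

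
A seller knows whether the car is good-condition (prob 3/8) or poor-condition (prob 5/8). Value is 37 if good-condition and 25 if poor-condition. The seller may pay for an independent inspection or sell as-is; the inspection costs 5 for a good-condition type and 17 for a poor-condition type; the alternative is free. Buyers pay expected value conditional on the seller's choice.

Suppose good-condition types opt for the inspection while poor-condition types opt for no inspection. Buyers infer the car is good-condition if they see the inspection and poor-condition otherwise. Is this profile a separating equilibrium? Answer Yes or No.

Yes

Under these beliefs, the inspection earns price 37 and no inspection earns price 25.
good-condition: the inspection nets 37 − 5 = 32; no inspection nets 25. good-condition prefers the inspection.
poor-condition: the inspection nets 37 − 17 = 20; no inspection nets 25. poor-condition prefers no inspection.
Neither type deviates, so the separating profile is an equilibrium.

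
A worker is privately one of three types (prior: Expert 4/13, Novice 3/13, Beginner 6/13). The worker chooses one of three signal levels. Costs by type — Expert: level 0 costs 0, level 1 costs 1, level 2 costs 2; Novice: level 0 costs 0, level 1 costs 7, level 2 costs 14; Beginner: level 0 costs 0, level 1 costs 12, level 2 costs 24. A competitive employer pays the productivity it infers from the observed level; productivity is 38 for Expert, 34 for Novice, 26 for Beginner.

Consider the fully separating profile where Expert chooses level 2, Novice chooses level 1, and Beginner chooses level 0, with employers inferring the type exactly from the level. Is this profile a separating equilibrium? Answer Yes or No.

Yes

Separating wages: level 2 → 38, level 1 → 34, level 0 → 26.
Expert (assigned level 2): level 0: 26 − 0 = 26; level 1: 34 − 1 = 33; level 2: 38 − 2 = 36. Expert stays.
Novice (assigned level 1): level 0: 26 − 0 = 26; level 1: 34 − 7 = 27; level 2: 38 − 14 = 24. Novice stays.
Beginner (assigned level 0): level 0: 26 − 0 = 26; level 1: 34 − 12 = 22; level 2: 38 − 24 = 14. Beginner stays.
Every type prefers its assigned level; separation holds.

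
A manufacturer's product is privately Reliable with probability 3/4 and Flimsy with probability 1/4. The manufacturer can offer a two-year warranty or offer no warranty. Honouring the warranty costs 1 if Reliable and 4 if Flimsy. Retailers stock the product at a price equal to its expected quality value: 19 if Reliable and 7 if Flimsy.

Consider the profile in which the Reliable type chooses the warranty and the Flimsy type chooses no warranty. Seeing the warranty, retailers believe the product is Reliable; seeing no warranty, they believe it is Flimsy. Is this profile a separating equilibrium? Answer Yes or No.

No

Under these beliefs, the warranty earns price 19 and no warranty earns price 7.
Reliable: the warranty nets 19 − 1 = 18; no warranty nets 7. Reliable prefers the warranty.
Flimsy: the warranty nets 19 − 4 = 15; no warranty nets 7. Flimsy would deviate to the warranty.
Flimsy has a profitable deviation, so the profile is not an equilibrium.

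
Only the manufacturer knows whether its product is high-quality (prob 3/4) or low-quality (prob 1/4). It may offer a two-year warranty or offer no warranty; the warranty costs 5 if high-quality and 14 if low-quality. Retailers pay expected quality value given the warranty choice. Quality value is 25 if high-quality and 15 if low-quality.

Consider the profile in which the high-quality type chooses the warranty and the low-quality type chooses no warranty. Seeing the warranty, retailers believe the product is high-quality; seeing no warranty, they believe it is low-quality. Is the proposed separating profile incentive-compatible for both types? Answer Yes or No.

Yes

Under these beliefs, the warranty earns price 25 and no warranty earns price 15.
high-quality: the warranty nets 25 − 5 = 20; no warranty nets 15. high-quality prefers the warranty.
low-quality: the warranty nets 25 − 14 = 11; no warranty nets 15. low-quality prefers no warranty.
Neither type deviates, so the separating profile is an equilibrium.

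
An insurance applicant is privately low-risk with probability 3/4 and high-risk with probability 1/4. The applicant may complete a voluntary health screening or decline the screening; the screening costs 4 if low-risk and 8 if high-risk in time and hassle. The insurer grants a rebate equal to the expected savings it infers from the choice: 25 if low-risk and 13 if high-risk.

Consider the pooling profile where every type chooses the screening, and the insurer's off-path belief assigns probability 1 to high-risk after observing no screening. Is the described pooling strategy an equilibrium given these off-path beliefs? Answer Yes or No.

Yes

On path, the insurer holds the prior and pays 3/4·25 + 1/4·13 = 22. Off path (no screening), believing high-risk, it pays 13.
low-risk: the screening nets 22 − 4 = 18; no screening nets 13. low-risk stays.
high-risk: the screening nets 22 − 8 = 14; no screening nets 13. high-risk stays.
No type deviates, so pooling is sustained.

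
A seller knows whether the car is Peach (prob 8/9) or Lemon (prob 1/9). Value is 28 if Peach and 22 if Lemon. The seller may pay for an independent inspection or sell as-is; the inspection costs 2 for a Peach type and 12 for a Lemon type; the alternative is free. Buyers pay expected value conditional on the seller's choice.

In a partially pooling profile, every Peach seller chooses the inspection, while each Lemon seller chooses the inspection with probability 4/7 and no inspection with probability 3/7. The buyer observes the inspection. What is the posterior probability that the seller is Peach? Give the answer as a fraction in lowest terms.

14/15

P(the inspection) = (8/9)·1 + (1/9)·(4/7) = 20/21.
By Bayes' rule, P(Peach | the inspection) = (8/9) / (20/21) = 14/15.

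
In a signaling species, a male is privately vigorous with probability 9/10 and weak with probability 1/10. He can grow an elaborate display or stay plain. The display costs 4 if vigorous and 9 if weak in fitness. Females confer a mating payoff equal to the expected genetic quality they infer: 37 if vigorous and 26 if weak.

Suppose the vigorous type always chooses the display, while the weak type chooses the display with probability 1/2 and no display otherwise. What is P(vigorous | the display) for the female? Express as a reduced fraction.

18/19

P(the display) = (9/10)·1 + (1/10)·(1/2) = 19/20.
By Bayes' rule, P(vigorous | the display) = (9/10) / (19/20) = 18/19.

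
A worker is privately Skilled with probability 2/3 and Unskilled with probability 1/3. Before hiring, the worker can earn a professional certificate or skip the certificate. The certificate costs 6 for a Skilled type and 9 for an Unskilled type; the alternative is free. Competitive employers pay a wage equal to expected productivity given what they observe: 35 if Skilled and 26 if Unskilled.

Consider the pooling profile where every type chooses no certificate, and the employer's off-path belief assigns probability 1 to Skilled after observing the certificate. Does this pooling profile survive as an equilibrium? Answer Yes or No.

Yes

On path, the employer holds the prior and pays 2/3·35 + 1/3·26 = 32. Off path (the certificate), believing Skilled, it pays 35.
Skilled: no certificate nets 32; the certificate nets 35 − 6 = 29. Skilled stays.
Unskilled: no certificate nets 32; the certificate nets 35 − 9 = 26. Unskilled stays.
No type deviates, so pooling is sustained.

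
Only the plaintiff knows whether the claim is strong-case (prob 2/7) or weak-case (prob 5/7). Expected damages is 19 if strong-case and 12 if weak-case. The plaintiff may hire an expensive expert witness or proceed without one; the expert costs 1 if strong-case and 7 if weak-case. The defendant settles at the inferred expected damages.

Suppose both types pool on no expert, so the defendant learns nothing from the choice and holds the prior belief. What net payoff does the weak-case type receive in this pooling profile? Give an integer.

Pooled settlement = 2/7·19 + 5/7·12 = 14.
weak-case pays no cost for no expert, so net payoff = 14.

14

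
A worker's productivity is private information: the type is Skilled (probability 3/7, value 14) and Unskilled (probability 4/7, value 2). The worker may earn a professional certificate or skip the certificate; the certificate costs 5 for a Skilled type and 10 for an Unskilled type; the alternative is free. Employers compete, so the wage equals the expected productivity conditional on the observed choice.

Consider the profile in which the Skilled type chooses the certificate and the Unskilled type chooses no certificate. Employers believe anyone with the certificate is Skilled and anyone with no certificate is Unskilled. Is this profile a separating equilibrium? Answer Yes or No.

No

Under these beliefs, the certificate earns wage 14 and no certificate earns wage 2.
Skilled: the certificate nets 14 − 5 = 9; no certificate nets 2. Skilled prefers the certificate.
Unskilled: the certificate nets 14 − 10 = 4; no certificate nets 2. Unskilled would deviate to the certificate.
Unskilled has a profitable deviation, so the profile is not an equilibrium.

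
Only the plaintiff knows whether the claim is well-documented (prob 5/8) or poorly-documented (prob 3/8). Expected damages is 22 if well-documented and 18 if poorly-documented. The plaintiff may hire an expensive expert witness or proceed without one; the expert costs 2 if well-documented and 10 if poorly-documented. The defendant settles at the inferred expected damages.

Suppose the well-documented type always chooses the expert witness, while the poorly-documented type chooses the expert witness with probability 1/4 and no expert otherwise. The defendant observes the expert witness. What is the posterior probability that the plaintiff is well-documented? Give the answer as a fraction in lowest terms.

P(the expert witness) = (5/8)·1 + (3/8)·(1/4) = 23/32.
By Bayes' rule, P(well-documented | the expert witness) = (5/8) / (23/32) = 20/23.

20/23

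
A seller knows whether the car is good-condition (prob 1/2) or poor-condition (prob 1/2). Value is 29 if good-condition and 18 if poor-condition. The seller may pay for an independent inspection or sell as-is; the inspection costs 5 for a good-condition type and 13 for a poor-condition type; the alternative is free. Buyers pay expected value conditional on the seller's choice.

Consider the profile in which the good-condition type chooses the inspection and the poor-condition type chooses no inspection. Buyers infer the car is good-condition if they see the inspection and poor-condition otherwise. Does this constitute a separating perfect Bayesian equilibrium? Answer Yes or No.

Under these beliefs, the inspection earns price 29 and no inspection earns price 18.
good-condition: the inspection nets 29 − 5 = 24; no inspection nets 18. good-condition prefers the inspection.
poor-condition: the inspection nets 29 − 13 = 16; no inspection nets 18. poor-condition prefers no inspection.
Neither type deviates, so the separating profile is an equilibrium.

Yes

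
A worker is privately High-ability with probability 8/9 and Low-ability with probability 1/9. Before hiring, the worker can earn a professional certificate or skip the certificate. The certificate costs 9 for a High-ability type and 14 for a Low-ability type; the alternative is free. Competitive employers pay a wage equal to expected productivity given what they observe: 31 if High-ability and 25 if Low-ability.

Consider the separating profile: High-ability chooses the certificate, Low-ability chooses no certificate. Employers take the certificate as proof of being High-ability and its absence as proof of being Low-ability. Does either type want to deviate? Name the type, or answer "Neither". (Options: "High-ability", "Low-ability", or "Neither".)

High-ability

The certificate pays 31; no certificate pays 25.
High-ability: assigned the certificate, nets 31 − 9 = 22; deviating to no certificate nets 25.
Low-ability: assigned no certificate, nets 25; deviating to the certificate nets 31 − 14 = 17.
The High-ability type gains 3 by deviating.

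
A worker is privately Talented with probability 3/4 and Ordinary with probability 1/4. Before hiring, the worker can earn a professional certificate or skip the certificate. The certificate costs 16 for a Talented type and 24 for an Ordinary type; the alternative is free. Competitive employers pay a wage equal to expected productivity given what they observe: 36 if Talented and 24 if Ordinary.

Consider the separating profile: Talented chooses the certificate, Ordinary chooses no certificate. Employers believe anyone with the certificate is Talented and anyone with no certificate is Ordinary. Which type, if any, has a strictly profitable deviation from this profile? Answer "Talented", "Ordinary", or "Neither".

Talented

The certificate pays 36; no certificate pays 24.
Talented: assigned the certificate, nets 36 − 16 = 20; deviating to no certificate nets 24.
Ordinary: assigned no certificate, nets 24; deviating to the certificate nets 36 − 24 = 12.
The Talented type gains 4 by deviating.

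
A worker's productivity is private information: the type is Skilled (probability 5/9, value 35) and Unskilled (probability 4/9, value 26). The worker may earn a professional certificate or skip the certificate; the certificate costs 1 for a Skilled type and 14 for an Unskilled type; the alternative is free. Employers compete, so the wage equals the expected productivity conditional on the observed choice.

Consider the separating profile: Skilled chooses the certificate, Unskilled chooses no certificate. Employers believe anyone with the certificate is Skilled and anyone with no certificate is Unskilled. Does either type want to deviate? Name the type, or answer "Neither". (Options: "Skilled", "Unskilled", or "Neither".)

Neither

The certificate pays 35; no certificate pays 26.
Skilled: assigned the certificate, nets 35 − 1 = 34; deviating to no certificate nets 26.
Unskilled: assigned no certificate, nets 26; deviating to the certificate nets 35 − 14 = 21.
Both types strictly prefer their assigned action; no profitable deviation.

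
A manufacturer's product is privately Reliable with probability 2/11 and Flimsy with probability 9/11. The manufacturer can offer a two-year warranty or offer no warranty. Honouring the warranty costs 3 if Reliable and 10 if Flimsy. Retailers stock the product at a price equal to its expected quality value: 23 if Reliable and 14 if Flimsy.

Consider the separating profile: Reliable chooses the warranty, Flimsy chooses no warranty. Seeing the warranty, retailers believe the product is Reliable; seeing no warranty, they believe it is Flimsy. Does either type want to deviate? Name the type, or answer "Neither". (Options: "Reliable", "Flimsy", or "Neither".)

Neither

The warranty pays 23; no warranty pays 14.
Reliable: assigned the warranty, nets 23 − 3 = 20; deviating to no warranty nets 14.
Flimsy: assigned no warranty, nets 14; deviating to the warranty nets 23 − 10 = 13.
Both types strictly prefer their assigned action; no profitable deviation.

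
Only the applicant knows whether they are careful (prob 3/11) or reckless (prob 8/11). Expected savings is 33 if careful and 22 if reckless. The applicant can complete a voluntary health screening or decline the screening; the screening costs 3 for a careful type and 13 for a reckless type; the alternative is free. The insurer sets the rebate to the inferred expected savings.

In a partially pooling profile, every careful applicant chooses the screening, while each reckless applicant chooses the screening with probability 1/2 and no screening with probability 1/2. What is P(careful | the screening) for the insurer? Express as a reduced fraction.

P(the screening) = (3/11)·1 + (8/11)·(1/2) = 7/11.
By Bayes' rule, P(careful | the screening) = (3/11) / (7/11) = 3/7.

3/7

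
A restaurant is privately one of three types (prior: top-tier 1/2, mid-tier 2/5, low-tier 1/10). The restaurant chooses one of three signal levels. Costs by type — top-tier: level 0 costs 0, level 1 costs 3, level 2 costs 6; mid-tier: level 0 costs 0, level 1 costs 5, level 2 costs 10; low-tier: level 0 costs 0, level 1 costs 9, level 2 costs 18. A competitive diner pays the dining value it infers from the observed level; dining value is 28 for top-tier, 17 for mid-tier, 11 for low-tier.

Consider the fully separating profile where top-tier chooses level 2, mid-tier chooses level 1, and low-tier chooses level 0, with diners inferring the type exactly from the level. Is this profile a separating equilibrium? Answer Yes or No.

No

Separating price premiums: level 2 → 28, level 1 → 17, level 0 → 11.
top-tier (assigned level 2): level 0: 11 − 0 = 11; level 1: 17 − 3 = 14; level 2: 28 − 6 = 22. top-tier stays.
mid-tier (assigned level 1): level 0: 11 − 0 = 11; level 1: 17 − 5 = 12; level 2: 28 − 10 = 18. mid-tier prefers level 2.
low-tier (assigned level 0): level 0: 11 − 0 = 11; level 1: 17 − 9 = 8; level 2: 28 − 18 = 10. low-tier stays.
At least one type deviates; the separating profile fails.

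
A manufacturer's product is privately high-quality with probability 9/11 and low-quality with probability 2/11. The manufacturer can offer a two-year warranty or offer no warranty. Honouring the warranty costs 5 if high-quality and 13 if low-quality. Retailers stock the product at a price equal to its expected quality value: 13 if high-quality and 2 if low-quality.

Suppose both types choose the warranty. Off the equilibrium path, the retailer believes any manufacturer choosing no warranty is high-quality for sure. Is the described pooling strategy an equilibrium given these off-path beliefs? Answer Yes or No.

No

On path, the retailer holds the prior and pays 9/11·13 + 2/11·2 = 11. Off path (no warranty), believing high-quality, it pays 13.
high-quality: the warranty nets 11 − 5 = 6; no warranty nets 13. high-quality would deviate.
low-quality: the warranty nets 11 − 13 = -2; no warranty nets 13. low-quality would deviate.
A type deviates, so pooling fails.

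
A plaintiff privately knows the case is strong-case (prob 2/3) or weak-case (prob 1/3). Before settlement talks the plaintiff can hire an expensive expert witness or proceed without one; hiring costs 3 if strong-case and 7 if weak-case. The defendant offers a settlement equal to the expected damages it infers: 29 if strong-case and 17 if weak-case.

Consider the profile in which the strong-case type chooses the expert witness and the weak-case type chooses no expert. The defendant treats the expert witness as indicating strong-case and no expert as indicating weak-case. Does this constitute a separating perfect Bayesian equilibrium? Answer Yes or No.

Under these beliefs, the expert witness earns settlement 29 and no expert earns settlement 17.
strong-case: the expert witness nets 29 − 3 = 26; no expert nets 17. strong-case prefers the expert witness.
weak-case: the expert witness nets 29 − 7 = 22; no expert nets 17. weak-case would deviate to the expert witness.
weak-case has a profitable deviation, so the profile is not an equilibrium.

No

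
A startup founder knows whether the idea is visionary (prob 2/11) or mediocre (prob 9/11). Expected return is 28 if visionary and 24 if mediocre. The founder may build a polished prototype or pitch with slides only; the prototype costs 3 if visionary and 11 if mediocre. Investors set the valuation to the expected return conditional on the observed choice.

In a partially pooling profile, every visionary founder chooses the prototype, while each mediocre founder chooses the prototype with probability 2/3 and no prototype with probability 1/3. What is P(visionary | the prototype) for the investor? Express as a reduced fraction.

P(the prototype) = (2/11)·1 + (9/11)·(2/3) = 8/11.
By Bayes' rule, P(visionary | the prototype) = (2/11) / (8/11) = 1/4.

1/4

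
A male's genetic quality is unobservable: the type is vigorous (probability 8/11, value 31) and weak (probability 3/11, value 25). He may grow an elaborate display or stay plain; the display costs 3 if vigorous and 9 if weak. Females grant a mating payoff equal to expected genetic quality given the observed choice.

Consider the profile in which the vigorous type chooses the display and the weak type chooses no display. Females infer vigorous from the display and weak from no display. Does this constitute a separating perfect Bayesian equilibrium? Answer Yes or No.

Yes

Under these beliefs, the display earns mating payoff 31 and no display earns mating payoff 25.
vigorous: the display nets 31 − 3 = 28; no display nets 25. vigorous prefers the display.
weak: the display nets 31 − 9 = 22; no display nets 25. weak prefers no display.
Neither type deviates, so the separating profile is an equilibrium.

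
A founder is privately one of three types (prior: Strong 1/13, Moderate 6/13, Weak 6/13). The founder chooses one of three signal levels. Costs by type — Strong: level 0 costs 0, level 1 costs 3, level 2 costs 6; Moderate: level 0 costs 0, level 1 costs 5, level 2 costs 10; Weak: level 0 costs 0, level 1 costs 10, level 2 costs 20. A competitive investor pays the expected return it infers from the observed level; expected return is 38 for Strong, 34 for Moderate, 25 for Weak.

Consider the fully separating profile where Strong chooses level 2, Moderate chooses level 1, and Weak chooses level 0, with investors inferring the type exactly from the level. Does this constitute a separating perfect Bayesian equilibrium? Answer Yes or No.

Separating valuations: level 2 → 38, level 1 → 34, level 0 → 25.
Strong (assigned level 2): level 0: 25 − 0 = 25; level 1: 34 − 3 = 31; level 2: 38 − 6 = 32. Strong stays.
Moderate (assigned level 1): level 0: 25 − 0 = 25; level 1: 34 − 5 = 29; level 2: 38 − 10 = 28. Moderate stays.
Weak (assigned level 0): level 0: 25 − 0 = 25; level 1: 34 − 10 = 24; level 2: 38 − 20 = 18. Weak stays.
Every type prefers its assigned level; separation holds.

Yes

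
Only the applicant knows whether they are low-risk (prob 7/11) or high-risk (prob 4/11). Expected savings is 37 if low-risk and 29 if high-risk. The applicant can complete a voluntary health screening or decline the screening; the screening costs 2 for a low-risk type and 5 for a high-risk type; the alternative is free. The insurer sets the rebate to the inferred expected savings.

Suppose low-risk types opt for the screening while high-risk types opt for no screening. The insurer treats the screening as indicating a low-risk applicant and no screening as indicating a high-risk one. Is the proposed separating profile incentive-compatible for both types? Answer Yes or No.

No

Under these beliefs, the screening earns rebate 37 and no screening earns rebate 29.
low-risk: the screening nets 37 − 2 = 35; no screening nets 29. low-risk prefers the screening.
high-risk: the screening nets 37 − 5 = 32; no screening nets 29. high-risk would deviate to the screening.
high-risk has a profitable deviation, so the profile is not an equilibrium.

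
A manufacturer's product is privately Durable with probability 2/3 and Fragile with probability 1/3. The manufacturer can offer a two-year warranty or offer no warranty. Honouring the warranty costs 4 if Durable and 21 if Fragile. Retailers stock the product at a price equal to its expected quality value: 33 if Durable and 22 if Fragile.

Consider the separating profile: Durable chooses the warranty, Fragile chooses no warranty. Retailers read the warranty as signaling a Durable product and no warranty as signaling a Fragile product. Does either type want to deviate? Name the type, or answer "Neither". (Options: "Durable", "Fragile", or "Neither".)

The warranty pays 33; no warranty pays 22.
Durable: assigned the warranty, nets 33 − 4 = 29; deviating to no warranty nets 22.
Fragile: assigned no warranty, nets 22; deviating to the warranty nets 33 − 21 = 12.
Both types strictly prefer their assigned action; no profitable deviation.

Neither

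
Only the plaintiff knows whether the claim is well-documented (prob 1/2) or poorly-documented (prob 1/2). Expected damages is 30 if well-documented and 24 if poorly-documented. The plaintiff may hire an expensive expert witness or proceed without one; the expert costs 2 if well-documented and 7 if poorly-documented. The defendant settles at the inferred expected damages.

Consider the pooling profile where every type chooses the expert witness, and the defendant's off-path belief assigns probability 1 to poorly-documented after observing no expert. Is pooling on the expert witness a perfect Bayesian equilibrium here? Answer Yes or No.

No

On path, the defendant holds the prior and pays 1/2·30 + 1/2·24 = 27. Off path (no expert), believing poorly-documented, it pays 24.
well-documented: the expert witness nets 27 − 2 = 25; no expert nets 24. well-documented stays.
poorly-documented: the expert witness nets 27 − 7 = 20; no expert nets 24. poorly-documented would deviate.
A type deviates, so pooling fails.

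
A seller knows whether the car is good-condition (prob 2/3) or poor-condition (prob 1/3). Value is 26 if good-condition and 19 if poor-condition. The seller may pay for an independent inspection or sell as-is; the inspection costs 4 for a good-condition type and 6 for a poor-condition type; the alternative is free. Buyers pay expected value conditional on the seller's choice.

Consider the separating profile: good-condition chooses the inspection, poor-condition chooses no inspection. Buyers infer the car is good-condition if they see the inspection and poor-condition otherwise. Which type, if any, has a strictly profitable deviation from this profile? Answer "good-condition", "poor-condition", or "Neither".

poor-condition

The inspection pays 26; no inspection pays 19.
good-condition: assigned the inspection, nets 26 − 4 = 22; deviating to no inspection nets 19.
poor-condition: assigned no inspection, nets 19; deviating to the inspection nets 26 − 6 = 20.
The poor-condition type gains 1 by deviating.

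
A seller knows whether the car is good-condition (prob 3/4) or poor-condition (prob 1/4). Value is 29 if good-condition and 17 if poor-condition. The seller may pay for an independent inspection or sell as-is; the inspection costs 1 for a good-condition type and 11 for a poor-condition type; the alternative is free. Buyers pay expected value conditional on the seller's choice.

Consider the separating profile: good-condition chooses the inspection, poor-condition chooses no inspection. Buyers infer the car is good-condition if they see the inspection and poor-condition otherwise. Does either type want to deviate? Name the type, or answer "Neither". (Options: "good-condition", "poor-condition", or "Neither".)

The inspection pays 29; no inspection pays 17.
good-condition: assigned the inspection, nets 29 − 1 = 28; deviating to no inspection nets 17.
poor-condition: assigned no inspection, nets 17; deviating to the inspection nets 29 − 11 = 18.
The poor-condition type gains 1 by deviating.

poor-condition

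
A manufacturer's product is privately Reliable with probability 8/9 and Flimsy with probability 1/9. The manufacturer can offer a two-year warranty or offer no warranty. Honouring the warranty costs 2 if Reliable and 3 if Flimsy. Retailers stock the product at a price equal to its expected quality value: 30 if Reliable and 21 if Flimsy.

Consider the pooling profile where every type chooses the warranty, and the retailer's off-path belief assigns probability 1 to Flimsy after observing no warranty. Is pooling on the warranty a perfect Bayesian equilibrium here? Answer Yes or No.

Yes

On path, the retailer holds the prior and pays 8/9·30 + 1/9·21 = 29. Off path (no warranty), believing Flimsy, it pays 21.
Reliable: the warranty nets 29 − 2 = 27; no warranty nets 21. Reliable stays.
Flimsy: the warranty nets 29 − 3 = 26; no warranty nets 21. Flimsy stays.
No type deviates, so pooling is sustained.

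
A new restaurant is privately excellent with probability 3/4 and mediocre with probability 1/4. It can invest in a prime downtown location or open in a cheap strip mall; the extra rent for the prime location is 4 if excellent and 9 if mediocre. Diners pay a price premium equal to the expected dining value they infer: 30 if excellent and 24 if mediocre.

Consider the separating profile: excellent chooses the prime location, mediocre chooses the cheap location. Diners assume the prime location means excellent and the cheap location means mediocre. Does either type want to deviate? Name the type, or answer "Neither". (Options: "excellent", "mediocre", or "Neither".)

The prime location pays 30; the cheap location pays 24.
excellent: assigned the prime location, nets 30 − 4 = 26; deviating to the cheap location nets 24.
mediocre: assigned the cheap location, nets 24; deviating to the prime location nets 30 − 9 = 21.
Both types strictly prefer their assigned action; no profitable deviation.

Neither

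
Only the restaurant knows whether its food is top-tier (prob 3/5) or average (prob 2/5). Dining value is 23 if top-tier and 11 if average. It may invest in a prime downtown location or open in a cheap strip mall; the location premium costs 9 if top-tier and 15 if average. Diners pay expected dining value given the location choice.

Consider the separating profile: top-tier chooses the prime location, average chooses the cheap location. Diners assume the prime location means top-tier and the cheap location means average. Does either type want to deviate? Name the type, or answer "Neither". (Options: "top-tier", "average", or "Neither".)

Neither

The prime location pays 23; the cheap location pays 11.
top-tier: assigned the prime location, nets 23 − 9 = 14; deviating to the cheap location nets 11.
average: assigned the cheap location, nets 11; deviating to the prime location nets 23 − 15 = 8.
Both types strictly prefer their assigned action; no profitable deviation.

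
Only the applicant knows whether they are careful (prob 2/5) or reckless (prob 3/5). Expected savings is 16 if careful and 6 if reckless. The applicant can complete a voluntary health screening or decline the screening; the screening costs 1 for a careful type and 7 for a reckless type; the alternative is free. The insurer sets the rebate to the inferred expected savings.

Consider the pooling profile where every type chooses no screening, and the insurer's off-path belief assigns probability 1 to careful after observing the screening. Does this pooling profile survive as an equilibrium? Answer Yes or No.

On path, the insurer holds the prior and pays 2/5·16 + 3/5·6 = 10. Off path (the screening), believing careful, it pays 16.
careful: no screening nets 10; the screening nets 16 − 1 = 15. careful would deviate.
reckless: no screening nets 10; the screening nets 16 − 7 = 9. reckless stays.
A type deviates, so pooling fails.

No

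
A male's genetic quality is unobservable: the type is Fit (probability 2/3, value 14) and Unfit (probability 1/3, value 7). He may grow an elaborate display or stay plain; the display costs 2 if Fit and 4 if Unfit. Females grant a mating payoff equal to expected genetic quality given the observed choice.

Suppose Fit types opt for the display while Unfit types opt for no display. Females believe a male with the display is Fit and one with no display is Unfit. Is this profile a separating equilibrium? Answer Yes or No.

Under these beliefs, the display earns mating payoff 14 and no display earns mating payoff 7.
Fit: the display nets 14 − 2 = 12; no display nets 7. Fit prefers the display.
Unfit: the display nets 14 − 4 = 10; no display nets 7. Unfit would deviate to the display.
Unfit has a profitable deviation, so the profile is not an equilibrium.

No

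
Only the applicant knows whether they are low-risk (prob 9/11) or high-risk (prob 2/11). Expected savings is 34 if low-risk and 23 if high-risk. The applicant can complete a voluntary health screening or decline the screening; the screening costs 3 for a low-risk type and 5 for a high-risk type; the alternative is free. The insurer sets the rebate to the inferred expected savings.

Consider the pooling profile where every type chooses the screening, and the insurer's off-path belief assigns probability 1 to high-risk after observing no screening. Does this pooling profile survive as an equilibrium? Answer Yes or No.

Yes

On path, the insurer holds the prior and pays 9/11·34 + 2/11·23 = 32. Off path (no screening), believing high-risk, it pays 23.
low-risk: the screening nets 32 − 3 = 29; no screening nets 23. low-risk stays.
high-risk: the screening nets 32 − 5 = 27; no screening nets 23. high-risk stays.
No type deviates, so pooling is sustained.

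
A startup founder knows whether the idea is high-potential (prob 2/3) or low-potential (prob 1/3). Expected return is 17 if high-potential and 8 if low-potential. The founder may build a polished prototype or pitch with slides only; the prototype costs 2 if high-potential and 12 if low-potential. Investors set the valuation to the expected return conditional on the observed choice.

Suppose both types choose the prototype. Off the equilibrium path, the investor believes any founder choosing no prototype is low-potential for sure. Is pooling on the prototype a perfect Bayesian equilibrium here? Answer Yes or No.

No

On path, the investor holds the prior and pays 2/3·17 + 1/3·8 = 14. Off path (no prototype), believing low-potential, it pays 8.
high-potential: the prototype nets 14 − 2 = 12; no prototype nets 8. high-potential stays.
low-potential: the prototype nets 14 − 12 = 2; no prototype nets 8. low-potential would deviate.
A type deviates, so pooling fails.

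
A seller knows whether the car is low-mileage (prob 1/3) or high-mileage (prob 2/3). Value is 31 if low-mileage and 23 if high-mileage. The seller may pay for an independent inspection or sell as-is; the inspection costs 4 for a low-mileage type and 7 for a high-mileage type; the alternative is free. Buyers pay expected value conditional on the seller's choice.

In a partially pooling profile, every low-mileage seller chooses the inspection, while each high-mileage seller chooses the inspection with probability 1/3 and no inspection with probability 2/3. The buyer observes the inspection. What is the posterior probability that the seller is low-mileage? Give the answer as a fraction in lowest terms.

P(the inspection) = (1/3)·1 + (2/3)·(1/3) = 5/9.
By Bayes' rule, P(low-mileage | the inspection) = (1/3) / (5/9) = 3/5.

3/5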